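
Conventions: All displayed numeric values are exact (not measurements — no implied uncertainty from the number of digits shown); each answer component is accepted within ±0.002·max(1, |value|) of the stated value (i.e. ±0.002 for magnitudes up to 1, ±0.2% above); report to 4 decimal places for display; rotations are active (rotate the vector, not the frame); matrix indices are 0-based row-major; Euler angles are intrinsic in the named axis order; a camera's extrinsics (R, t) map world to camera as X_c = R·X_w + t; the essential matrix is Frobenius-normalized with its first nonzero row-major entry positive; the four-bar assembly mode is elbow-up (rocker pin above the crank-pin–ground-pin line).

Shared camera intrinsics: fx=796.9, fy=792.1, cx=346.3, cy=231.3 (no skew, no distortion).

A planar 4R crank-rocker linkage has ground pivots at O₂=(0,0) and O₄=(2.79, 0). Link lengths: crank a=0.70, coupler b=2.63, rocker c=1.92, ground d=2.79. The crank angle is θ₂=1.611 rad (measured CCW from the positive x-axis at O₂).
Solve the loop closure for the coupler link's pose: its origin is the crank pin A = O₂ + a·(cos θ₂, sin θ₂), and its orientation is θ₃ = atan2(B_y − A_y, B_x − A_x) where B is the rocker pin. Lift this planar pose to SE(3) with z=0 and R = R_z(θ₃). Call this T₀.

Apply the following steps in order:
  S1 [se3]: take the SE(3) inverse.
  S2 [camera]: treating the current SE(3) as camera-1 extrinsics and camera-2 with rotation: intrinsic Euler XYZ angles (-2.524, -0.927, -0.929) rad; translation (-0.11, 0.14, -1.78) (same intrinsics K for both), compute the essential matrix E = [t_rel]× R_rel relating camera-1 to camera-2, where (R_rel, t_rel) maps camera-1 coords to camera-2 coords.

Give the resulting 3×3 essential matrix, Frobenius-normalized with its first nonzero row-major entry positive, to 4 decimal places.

matrix = [0.5479 -0.3716 0.2401; -0.3565 -0.1398 0.5944; 0.0448 -0.0355 0.0297]

source (fourbar_fk): coupler pose = R=[0.8966 -0.4428 0.0000; 0.4428 0.8966 0.0000; 0.0000 0.0000 1.0000], t=(-0.0281, 0.6994, 0.0000)
after S1 (invert_se3): R=[0.8966 0.4428 0.0000; -0.4428 0.8966 0.0000; 0.0000 0.0000 1.0000], t=(-0.2845, -0.6396, 0.0000)
after S2 (essential): [0.5479 -0.3716 0.2401; -0.3565 -0.1398 0.5944; 0.0448 -0.0355 0.0297]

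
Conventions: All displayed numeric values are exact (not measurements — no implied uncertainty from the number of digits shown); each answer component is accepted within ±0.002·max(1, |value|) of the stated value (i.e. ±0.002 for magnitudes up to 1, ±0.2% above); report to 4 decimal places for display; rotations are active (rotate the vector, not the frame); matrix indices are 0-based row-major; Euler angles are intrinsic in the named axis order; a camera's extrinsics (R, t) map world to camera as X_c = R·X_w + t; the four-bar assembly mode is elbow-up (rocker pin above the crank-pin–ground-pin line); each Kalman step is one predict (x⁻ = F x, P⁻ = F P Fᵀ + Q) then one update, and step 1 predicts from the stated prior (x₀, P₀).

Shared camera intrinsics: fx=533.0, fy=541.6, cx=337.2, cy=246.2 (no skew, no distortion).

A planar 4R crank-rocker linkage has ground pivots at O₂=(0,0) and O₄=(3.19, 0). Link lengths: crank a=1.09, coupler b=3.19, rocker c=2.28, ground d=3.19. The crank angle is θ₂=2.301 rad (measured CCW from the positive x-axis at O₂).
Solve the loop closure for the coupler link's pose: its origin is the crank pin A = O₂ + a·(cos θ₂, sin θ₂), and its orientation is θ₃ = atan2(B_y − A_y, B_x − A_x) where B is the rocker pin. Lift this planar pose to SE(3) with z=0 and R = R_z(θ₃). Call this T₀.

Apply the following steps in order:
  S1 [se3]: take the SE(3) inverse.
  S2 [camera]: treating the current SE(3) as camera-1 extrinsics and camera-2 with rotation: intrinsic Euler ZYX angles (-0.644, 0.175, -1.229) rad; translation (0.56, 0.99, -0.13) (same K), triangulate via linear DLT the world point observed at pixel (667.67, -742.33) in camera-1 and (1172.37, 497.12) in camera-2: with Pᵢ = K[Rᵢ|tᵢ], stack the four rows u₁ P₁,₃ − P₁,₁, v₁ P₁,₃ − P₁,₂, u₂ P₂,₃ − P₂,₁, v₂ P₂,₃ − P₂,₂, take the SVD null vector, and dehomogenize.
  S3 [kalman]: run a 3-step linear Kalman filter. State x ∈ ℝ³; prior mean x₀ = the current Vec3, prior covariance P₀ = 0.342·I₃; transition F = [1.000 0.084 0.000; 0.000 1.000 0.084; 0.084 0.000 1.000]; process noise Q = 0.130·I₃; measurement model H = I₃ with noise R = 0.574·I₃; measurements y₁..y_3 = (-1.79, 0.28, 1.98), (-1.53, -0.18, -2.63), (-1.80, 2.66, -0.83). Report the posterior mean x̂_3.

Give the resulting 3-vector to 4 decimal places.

source (fourbar_fk): coupler pose = R=[0.9205 -0.3907 0.0000; 0.3907 0.9205 0.0000; 0.0000 0.0000 1.0000], t=(-0.7271, 0.8121, 0.0000)
after S1 (invert_se3): R=[0.9205 0.3907 0.0000; -0.3907 0.9205 0.0000; 0.0000 0.0000 1.0000], t=(0.3520, -1.0316, 0.0000)
after S2 (triangulate): (1.4227, -1.5957, 1.6745)
after S3 (kf_track): (-1.1522, 0.6843, -0.3077)

result = (-1.1522, 0.6843, -0.3077)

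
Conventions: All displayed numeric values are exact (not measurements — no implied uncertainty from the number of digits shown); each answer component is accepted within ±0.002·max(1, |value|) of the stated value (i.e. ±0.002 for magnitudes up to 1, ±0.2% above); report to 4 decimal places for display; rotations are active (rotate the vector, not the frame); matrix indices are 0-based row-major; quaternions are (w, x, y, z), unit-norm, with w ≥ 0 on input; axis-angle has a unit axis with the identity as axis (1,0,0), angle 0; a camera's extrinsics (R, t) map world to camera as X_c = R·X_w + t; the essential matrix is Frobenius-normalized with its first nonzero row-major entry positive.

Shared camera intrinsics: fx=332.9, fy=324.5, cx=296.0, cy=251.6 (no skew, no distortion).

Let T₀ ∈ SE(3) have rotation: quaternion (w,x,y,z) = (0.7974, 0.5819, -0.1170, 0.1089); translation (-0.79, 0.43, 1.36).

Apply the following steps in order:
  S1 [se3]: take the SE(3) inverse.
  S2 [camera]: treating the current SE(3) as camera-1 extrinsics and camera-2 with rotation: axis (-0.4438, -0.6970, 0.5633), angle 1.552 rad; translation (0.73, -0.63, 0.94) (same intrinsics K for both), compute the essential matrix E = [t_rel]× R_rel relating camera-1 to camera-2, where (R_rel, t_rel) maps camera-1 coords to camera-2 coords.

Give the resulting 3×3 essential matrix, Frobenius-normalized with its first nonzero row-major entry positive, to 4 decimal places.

after S1 (invert_se3): R=[0.9489 0.0375 0.3133; -0.3098 0.2991 0.9025; -0.0599 -0.9535 0.2954], t=(0.3074, -1.6008, -0.0390)
after S2 (essential): [0.5219 -0.0657 0.2567; -0.1652 0.3564 -0.3275; 0.3916 0.4584 -0.1799]

matrix = [0.5219 -0.0657 0.2567; -0.1652 0.3564 -0.3275; 0.3916 0.4584 -0.1799]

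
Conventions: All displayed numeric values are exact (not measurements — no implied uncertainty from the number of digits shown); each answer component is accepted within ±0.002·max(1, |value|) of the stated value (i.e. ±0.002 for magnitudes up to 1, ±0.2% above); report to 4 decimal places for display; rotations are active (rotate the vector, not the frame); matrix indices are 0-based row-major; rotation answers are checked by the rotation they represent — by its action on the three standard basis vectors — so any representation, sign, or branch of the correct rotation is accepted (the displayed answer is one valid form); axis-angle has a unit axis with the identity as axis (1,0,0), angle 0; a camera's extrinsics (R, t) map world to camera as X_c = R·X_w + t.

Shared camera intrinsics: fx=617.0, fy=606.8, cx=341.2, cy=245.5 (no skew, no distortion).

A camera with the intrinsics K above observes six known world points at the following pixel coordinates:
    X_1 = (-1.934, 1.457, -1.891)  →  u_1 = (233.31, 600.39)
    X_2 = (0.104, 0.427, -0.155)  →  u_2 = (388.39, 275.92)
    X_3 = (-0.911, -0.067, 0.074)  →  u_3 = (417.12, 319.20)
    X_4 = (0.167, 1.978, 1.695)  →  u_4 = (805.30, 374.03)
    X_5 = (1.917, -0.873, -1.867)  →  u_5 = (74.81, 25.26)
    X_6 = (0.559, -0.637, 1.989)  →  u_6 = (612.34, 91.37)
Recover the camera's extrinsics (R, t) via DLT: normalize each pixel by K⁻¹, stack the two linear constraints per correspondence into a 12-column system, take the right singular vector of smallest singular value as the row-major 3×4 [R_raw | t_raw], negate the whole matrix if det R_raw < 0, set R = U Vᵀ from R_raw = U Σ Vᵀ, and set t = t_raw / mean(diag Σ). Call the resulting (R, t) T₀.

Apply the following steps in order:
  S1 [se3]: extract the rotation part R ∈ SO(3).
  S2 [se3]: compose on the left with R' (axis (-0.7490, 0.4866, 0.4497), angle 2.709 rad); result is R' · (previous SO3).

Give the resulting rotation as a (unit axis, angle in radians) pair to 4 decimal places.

source (pnp_recover): camera pose = R=[-0.1773 0.1498 0.9727; -0.7703 0.5940 -0.2319; -0.6125 -0.7904 0.0101], t=(0.4400, 0.0100, 4.7803)
after S1 (rot_of_se3): [-0.1773 0.1498 0.9727; -0.7703 0.5940 -0.2319; -0.6125 -0.7904 0.0101]
after S2 (compose_so3): [0.9207 -0.1540 0.3585; -0.0068 -0.9250 -0.3798; 0.3901 0.3473 -0.8528]

rotation (axis_angle) = ((0.9792, -0.0426, 0.1982), 2.7612)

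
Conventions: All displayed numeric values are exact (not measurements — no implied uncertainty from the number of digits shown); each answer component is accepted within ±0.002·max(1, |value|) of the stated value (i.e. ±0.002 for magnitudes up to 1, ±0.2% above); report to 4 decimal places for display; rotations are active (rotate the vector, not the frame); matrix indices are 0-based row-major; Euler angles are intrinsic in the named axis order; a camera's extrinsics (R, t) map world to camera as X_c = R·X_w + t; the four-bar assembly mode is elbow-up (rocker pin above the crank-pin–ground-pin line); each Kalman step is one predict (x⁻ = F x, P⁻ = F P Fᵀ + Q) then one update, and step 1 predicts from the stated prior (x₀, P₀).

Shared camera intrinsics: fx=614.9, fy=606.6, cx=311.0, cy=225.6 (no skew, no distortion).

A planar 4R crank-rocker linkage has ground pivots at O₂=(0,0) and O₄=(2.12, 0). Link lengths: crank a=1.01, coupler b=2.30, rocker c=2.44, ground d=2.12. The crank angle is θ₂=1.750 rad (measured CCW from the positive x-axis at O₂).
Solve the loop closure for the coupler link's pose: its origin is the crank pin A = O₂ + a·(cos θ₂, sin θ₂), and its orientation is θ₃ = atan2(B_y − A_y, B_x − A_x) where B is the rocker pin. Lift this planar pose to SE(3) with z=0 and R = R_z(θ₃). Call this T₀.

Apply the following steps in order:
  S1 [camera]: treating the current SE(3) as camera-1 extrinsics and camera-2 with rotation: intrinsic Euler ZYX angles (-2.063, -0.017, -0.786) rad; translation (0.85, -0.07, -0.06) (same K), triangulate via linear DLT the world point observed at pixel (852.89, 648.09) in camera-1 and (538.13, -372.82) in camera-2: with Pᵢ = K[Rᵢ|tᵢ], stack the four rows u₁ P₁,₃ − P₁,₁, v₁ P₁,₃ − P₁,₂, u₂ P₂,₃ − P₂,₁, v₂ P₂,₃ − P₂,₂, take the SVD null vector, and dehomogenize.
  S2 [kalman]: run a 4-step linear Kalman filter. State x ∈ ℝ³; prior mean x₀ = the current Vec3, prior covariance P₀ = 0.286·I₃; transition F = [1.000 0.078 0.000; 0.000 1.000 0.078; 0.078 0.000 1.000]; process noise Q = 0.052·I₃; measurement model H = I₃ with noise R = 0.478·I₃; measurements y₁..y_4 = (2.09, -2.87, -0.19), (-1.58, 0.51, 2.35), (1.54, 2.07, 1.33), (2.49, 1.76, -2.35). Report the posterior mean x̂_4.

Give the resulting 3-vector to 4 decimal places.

source (fourbar_fk): coupler pose = R=[0.7936 -0.6085 0.0000; 0.6085 0.7936 0.0000; 0.0000 0.0000 1.0000], t=(-0.1800, 0.9938, 0.0000)
after S1 (triangulate): (1.7423, -0.8659, 1.9625)
after S2 (kf_track): (1.3243, 0.6560, 0.5741)

result = (1.3243, 0.6560, 0.5741)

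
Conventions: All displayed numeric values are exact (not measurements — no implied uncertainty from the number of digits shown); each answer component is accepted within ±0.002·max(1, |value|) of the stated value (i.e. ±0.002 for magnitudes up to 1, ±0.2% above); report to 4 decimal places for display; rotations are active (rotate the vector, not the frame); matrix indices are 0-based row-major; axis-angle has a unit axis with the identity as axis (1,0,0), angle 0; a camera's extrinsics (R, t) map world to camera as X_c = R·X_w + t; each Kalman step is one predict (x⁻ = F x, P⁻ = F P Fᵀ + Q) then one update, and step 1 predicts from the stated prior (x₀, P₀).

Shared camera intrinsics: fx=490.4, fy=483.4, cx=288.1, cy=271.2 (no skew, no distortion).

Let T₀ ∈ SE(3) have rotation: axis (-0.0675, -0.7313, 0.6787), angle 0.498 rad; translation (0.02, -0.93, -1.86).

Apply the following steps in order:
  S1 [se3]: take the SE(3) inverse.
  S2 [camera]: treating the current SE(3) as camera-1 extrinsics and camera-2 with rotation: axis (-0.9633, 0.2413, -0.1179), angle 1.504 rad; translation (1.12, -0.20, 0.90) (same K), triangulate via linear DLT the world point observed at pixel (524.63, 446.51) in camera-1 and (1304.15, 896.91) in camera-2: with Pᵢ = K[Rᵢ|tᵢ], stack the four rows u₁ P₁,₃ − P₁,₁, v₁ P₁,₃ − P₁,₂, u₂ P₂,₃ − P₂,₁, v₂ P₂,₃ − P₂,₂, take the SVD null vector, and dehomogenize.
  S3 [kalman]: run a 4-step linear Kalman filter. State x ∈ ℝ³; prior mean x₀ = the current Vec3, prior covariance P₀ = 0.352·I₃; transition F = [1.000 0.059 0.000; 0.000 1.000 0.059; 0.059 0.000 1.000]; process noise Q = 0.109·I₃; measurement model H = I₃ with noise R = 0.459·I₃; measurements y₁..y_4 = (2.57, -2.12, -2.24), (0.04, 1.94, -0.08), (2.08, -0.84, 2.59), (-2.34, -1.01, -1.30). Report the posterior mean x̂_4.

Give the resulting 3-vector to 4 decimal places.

after S1 (invert_se3): R=[0.8791 0.3302 0.3438; -0.3182 0.9435 -0.0925; -0.3549 -0.0280 0.9345], t=(0.9289, 0.7117, 1.7192)
after S2 (triangulate): (-0.1053, 0.3520, 1.0289)
after S3 (kf_track): (-0.1706, -0.5098, 0.0068)

result = (-0.1706, -0.5098, 0.0068)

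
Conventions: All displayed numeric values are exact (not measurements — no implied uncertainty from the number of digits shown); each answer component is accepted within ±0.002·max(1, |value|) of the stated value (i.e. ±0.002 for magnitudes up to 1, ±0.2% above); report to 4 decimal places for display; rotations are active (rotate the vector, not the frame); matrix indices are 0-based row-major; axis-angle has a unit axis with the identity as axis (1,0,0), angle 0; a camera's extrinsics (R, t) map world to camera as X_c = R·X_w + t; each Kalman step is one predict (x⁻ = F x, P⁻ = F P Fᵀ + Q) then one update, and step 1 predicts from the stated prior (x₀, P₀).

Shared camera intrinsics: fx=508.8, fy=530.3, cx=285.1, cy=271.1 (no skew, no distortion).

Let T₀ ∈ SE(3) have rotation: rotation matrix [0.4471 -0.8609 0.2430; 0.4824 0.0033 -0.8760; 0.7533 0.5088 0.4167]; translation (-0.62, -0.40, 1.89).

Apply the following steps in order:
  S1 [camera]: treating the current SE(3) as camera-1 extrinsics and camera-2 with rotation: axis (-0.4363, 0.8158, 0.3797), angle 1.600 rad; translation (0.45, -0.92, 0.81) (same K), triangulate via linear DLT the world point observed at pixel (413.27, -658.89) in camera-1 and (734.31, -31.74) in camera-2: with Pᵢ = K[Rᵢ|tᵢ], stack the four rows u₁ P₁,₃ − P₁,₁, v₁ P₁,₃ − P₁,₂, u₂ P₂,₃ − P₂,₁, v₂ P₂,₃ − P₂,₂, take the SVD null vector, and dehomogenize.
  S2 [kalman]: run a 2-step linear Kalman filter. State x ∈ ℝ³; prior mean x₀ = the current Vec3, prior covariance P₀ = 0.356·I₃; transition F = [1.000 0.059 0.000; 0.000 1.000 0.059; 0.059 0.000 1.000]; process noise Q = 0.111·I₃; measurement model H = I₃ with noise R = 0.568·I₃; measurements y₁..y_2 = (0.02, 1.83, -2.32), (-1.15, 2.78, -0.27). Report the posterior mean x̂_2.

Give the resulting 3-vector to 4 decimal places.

result = (-0.7361, 1.1602, -0.4529)

after S1 (triangulate): (-0.9357, -1.2378, 0.8162)
after S2 (kf_track): (-0.7361, 1.1602, -0.4529)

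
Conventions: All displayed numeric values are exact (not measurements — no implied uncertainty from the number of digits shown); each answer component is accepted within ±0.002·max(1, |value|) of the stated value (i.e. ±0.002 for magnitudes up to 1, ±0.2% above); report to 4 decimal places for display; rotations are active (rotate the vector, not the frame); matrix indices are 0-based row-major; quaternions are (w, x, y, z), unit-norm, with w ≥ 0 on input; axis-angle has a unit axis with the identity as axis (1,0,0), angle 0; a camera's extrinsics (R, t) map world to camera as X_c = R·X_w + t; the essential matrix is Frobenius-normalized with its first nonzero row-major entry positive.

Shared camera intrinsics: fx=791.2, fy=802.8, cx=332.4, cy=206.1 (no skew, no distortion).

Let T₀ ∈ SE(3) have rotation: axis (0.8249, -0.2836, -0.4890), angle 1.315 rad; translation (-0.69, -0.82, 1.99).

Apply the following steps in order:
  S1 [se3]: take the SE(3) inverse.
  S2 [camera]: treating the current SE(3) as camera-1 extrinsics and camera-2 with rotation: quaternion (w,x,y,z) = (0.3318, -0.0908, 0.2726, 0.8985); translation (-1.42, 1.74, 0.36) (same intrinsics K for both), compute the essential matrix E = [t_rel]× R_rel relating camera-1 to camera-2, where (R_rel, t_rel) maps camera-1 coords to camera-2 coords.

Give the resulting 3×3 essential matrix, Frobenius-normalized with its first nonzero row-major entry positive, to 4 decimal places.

matrix = [0.6414 -0.2898 -0.0170; 0.0988 0.1059 -0.3572; -0.0437 -0.2152 0.5545]

after S1 (invert_se3): R=[0.7613 -0.6478 -0.0269; 0.2983 0.3131 0.9016; -0.5757 -0.6945 0.4316], t=(0.0477, -1.3317, -1.8256)
after S2 (essential): [0.6414 -0.2898 -0.0170; 0.0988 0.1059 -0.3572; -0.0437 -0.2152 0.5545]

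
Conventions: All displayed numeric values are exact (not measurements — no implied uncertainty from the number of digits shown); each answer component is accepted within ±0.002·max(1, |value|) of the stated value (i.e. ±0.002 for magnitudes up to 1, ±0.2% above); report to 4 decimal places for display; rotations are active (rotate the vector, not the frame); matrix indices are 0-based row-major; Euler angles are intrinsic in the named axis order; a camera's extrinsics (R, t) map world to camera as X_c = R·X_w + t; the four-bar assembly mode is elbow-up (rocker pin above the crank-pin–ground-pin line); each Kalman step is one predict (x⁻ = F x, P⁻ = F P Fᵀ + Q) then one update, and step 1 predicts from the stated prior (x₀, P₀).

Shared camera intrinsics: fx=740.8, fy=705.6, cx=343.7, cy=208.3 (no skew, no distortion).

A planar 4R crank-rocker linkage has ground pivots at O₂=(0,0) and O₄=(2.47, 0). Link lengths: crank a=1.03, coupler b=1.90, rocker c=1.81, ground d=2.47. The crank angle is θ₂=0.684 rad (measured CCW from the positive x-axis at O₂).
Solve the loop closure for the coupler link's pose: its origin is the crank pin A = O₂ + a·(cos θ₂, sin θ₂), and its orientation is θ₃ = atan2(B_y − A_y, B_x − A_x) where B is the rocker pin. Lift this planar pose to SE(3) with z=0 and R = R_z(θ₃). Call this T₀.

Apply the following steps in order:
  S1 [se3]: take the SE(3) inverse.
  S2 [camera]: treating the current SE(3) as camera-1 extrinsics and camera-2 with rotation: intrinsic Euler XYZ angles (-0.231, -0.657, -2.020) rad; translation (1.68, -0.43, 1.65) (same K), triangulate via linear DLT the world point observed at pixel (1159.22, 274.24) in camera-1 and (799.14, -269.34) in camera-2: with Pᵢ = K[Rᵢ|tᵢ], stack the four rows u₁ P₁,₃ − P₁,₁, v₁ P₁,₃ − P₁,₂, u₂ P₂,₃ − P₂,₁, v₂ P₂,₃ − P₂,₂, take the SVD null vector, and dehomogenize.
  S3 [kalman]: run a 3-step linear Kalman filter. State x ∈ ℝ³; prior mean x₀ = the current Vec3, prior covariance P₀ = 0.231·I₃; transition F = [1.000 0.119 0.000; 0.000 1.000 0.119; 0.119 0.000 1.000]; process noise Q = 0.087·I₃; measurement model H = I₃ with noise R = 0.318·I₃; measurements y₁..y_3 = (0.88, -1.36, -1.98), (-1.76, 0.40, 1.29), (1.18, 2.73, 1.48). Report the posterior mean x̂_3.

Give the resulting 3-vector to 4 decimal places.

result = (0.5146, 1.2246, 0.8236)

source (fourbar_fk): coupler pose = R=[0.7952 -0.6063 0.0000; 0.6063 0.7952 0.0000; 0.0000 0.0000 1.0000], t=(0.7983, 0.6509, 0.0000)
after S1 (invert_se3): R=[0.7952 0.6063 0.0000; -0.6063 0.7952 0.0000; 0.0000 0.0000 1.0000], t=(-1.0295, -0.0336, 0.0000)
after S2 (triangulate): (1.2646, 1.0733, 0.5695)
after S3 (kf_track): (0.5146, 1.2246, 0.8236)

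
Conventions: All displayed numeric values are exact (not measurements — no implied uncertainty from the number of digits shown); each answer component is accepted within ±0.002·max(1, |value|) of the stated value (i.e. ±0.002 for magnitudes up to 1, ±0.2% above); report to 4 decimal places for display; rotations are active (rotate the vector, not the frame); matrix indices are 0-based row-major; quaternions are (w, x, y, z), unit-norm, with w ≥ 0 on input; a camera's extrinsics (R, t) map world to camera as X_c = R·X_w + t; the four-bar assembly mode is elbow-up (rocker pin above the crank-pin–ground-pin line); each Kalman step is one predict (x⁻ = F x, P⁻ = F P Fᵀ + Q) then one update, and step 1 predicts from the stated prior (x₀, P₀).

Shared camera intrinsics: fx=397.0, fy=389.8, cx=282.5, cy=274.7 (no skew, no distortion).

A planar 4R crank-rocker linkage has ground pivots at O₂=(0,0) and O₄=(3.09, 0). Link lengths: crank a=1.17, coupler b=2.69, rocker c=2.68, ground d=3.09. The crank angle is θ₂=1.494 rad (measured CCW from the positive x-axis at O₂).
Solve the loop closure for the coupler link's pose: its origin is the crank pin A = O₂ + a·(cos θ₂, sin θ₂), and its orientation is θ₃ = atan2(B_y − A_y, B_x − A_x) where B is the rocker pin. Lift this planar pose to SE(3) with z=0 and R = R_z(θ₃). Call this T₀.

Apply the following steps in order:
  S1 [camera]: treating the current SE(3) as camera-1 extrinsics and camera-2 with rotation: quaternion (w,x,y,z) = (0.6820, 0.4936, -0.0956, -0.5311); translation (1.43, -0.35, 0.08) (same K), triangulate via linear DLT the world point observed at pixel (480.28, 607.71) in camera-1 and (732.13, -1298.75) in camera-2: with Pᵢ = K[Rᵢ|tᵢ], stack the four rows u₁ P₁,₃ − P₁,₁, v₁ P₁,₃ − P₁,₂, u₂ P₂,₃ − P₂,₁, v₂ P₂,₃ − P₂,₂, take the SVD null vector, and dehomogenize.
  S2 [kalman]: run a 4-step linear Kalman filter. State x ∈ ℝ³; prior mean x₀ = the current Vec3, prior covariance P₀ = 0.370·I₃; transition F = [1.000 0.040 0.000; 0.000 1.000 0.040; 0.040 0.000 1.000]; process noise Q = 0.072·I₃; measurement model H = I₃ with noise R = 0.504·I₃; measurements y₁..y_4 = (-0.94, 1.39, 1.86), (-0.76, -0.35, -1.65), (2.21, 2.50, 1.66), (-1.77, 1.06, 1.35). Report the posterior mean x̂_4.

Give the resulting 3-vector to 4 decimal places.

result = (-0.1499, 1.0658, 1.0492)

source (fourbar_fk): coupler pose = R=[0.8501 -0.5267 0.0000; 0.5267 0.8501 0.0000; 0.0000 0.0000 1.0000], t=(0.0898, 1.1666, 0.0000)
after S1 (triangulate): (0.7925, -0.1567, 1.6981)
after S2 (kf_track): (-0.1499, 1.0658, 1.0492)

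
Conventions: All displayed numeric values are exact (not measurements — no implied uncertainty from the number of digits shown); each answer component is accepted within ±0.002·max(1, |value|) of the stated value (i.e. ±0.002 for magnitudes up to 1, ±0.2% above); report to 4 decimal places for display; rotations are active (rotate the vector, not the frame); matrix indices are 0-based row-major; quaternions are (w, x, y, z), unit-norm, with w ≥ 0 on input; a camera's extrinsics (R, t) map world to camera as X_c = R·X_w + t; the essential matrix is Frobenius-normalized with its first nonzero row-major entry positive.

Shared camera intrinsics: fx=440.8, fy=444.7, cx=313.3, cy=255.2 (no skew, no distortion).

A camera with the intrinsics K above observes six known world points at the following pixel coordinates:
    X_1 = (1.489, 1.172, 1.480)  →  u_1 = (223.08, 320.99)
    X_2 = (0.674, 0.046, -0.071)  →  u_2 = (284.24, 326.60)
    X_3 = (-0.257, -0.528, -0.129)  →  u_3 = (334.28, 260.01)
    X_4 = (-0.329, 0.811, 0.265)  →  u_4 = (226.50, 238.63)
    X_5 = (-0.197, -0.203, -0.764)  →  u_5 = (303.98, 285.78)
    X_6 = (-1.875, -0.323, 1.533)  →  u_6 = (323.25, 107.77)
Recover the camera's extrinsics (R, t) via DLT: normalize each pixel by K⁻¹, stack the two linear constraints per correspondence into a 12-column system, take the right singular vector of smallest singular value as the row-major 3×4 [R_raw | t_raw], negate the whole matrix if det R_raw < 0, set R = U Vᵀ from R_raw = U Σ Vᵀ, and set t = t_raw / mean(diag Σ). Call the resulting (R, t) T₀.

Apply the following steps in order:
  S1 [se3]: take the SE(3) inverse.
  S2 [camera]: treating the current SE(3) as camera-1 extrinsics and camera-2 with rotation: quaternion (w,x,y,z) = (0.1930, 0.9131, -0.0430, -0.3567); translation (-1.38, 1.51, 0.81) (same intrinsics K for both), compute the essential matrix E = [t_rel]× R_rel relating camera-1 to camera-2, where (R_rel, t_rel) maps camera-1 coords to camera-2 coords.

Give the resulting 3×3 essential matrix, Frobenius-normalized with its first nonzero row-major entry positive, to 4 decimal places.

matrix = [0.3055 -0.0512 -0.0364; -0.1607 -0.6198 0.2968; -0.6049 0.1944 0.0322]

source (pnp_recover): camera pose = R=[-0.0386 -0.9990 0.0219; 0.9393 -0.0437 -0.3403; 0.3410 0.0074 0.9400], t=(-0.2900, 0.2300, 5.3499)
after S1 (invert_se3): R=[-0.0386 0.9393 0.3410; -0.9990 -0.0437 0.0074; 0.0219 -0.3403 0.9400], t=(-2.0513, -0.3194, -4.9445)
after S2 (essential): [0.3055 -0.0512 -0.0364; -0.1607 -0.6198 0.2968; -0.6049 0.1944 0.0322]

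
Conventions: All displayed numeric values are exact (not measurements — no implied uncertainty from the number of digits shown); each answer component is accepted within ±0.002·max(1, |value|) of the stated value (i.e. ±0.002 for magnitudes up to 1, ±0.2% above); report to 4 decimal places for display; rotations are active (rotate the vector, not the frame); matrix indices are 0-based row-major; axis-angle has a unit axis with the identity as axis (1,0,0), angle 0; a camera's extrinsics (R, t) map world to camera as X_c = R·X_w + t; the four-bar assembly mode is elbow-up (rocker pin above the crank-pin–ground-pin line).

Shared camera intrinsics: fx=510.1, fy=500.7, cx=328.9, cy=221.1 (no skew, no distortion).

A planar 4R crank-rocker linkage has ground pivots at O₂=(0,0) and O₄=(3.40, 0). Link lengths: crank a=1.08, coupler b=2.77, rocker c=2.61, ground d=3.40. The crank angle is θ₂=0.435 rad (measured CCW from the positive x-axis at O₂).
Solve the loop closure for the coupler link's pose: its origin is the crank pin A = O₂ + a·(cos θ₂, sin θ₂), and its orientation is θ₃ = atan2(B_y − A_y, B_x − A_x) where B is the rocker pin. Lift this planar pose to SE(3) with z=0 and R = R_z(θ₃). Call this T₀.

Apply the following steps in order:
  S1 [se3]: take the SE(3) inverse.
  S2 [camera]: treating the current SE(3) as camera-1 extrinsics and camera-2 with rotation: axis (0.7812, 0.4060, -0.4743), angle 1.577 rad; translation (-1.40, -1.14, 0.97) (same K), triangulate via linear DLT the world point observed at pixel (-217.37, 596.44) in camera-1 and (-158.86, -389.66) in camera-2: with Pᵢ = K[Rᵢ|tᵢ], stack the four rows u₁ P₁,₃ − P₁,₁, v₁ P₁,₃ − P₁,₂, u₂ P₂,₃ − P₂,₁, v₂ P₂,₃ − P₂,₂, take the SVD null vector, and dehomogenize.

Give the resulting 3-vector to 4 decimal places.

source (fourbar_fk): coupler pose = R=[0.6581 -0.7529 0.0000; 0.7529 0.6581 0.0000; 0.0000 0.0000 1.0000], t=(0.9794, 0.4551, 0.0000)
after S1 (invert_se3): R=[0.6581 0.7529 0.0000; -0.7529 0.6581 -0.0000; 0.0000 0.0000 1.0000], t=(-0.9872, 0.4379, 0.0000)
after S2 (triangulate): (-0.9467, -0.0198, 1.5176)

result = (-0.9467, -0.0198, 1.5176)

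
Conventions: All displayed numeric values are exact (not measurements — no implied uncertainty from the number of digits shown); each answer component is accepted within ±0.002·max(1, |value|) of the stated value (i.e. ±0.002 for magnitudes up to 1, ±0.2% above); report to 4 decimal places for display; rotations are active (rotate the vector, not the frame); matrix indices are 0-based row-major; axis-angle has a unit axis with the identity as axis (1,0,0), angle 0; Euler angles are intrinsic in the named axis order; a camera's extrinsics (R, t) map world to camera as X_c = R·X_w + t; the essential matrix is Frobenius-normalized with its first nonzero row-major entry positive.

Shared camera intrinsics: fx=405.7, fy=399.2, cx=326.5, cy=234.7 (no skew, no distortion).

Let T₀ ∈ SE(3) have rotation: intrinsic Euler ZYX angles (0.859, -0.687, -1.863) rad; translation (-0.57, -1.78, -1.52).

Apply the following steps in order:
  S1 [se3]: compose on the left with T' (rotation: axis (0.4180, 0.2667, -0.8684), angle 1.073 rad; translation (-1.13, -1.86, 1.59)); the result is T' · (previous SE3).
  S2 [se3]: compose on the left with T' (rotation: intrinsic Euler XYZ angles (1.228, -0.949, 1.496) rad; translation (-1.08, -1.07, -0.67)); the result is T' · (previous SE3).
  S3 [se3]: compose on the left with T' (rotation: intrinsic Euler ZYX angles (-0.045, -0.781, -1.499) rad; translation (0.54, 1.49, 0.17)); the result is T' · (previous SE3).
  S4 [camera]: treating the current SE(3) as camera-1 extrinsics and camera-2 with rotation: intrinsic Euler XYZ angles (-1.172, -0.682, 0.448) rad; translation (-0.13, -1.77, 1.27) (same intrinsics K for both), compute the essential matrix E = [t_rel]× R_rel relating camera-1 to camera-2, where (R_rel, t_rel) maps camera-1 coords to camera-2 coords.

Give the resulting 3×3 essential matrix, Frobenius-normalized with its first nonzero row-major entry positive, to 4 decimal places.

after S1 (compose_se3): R=[0.7964 0.5398 0.2728; -0.3643 0.0680 0.9288; 0.4828 -0.8390 0.2508], t=(-2.9840, -1.6322, 0.0686)
after S2 (compose_se3): R=[-0.1461 0.6660 -0.7315; -0.3307 0.6640 0.6706; 0.9323 0.3400 0.1232], t=(-0.3176, -3.2241, -3.1902)
after S3 (compose_se3): R=[-0.3420 0.9385 -0.0471; 0.9225 0.3448 0.1733; 0.1789 0.0158 -0.9837], t=(-1.9395, -1.8150, 2.0678)
after S4 (essential): [0.1786 -0.0379 0.1483; 0.4773 0.3525 0.3383; -0.2148 0.6078 -0.2503]

matrix = [0.1786 -0.0379 0.1483; 0.4773 0.3525 0.3383; -0.2148 0.6078 -0.2503]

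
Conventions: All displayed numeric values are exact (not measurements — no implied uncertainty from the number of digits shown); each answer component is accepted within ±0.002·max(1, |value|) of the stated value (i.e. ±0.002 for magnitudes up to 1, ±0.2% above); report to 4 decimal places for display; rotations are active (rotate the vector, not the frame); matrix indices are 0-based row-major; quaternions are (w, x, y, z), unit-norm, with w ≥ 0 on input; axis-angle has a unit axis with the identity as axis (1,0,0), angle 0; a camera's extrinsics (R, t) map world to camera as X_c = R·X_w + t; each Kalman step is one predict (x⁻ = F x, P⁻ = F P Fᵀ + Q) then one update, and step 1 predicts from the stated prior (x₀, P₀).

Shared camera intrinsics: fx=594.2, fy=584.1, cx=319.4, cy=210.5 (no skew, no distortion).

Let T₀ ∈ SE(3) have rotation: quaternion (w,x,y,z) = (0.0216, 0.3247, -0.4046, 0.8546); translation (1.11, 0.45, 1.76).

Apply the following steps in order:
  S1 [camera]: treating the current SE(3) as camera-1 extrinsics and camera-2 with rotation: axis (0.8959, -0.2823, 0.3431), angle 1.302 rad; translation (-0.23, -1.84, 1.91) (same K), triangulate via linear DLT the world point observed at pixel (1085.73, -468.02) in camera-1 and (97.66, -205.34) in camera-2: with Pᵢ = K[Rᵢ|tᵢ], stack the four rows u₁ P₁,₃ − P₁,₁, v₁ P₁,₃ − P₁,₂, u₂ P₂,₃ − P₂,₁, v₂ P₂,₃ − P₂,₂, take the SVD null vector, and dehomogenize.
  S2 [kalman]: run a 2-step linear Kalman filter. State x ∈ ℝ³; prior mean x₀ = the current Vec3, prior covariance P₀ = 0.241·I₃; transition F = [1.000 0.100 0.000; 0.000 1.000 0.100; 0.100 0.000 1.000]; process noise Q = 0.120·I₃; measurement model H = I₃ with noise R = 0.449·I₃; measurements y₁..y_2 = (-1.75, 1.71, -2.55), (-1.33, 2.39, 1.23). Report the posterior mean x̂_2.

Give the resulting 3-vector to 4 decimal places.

result = (-0.9212, 1.9095, 0.1350)

after S1 (triangulate): (-0.2321, 1.5133, 1.0934)
after S2 (kf_track): (-0.9212, 1.9095, 0.1350)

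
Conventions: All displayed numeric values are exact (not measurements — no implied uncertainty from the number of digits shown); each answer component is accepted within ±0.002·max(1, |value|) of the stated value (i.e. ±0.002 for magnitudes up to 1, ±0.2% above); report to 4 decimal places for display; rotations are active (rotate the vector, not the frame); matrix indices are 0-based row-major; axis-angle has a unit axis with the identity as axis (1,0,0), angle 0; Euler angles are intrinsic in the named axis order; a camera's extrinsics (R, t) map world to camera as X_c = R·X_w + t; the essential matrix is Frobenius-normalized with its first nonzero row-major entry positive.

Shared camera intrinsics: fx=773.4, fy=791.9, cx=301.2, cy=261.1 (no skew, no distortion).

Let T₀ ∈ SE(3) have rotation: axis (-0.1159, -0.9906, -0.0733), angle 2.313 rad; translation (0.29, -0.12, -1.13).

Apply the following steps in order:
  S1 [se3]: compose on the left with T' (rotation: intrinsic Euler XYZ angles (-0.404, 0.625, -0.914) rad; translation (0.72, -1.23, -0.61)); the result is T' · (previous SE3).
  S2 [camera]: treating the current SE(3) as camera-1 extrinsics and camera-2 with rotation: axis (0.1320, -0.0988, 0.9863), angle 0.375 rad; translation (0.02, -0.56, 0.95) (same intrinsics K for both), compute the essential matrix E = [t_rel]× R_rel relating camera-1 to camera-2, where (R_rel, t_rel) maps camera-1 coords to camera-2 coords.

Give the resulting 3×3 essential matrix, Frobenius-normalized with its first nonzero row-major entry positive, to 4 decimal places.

matrix = [0.2009 0.1866 -0.1765; -0.3345 0.1077 -0.6062; -0.5066 -0.3426 0.1696]

after S1 (compose_se3): R=[0.2007 0.7652 -0.6116; 0.8574 0.1648 0.4876; 0.4740 -0.6223 -0.6230], t=(0.1254, -1.8876, -1.3777)
after S2 (essential): [0.2009 0.1866 -0.1765; -0.3345 0.1077 -0.6062; -0.5066 -0.3426 0.1696]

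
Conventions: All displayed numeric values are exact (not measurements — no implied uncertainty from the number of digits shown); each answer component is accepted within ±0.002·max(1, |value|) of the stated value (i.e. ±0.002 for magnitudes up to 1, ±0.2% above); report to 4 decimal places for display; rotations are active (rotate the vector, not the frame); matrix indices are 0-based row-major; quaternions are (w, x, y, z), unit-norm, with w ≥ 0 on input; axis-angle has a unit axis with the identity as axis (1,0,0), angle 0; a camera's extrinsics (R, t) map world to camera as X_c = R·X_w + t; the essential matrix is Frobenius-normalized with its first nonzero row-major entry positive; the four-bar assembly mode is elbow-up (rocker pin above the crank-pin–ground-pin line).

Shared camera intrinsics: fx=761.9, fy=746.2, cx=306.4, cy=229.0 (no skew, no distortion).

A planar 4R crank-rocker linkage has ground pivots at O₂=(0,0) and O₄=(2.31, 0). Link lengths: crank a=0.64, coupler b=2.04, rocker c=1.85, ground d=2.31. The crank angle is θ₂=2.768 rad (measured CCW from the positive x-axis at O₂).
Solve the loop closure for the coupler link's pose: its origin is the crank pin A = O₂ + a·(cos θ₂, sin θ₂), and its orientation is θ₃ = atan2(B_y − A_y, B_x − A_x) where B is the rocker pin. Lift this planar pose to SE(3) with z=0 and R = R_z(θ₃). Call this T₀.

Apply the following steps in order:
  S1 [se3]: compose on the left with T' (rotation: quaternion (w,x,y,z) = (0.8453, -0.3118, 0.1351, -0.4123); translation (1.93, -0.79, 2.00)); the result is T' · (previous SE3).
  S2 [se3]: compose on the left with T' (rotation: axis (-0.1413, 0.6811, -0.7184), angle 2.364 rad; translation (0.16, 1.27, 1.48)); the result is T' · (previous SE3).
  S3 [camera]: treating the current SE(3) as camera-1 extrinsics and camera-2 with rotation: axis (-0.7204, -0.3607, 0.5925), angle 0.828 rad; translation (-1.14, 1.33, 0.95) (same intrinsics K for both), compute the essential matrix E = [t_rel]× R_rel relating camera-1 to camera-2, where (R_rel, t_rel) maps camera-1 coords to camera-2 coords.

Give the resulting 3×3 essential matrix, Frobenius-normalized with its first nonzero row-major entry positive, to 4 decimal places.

source (fourbar_fk): coupler pose = R=[0.8246 -0.5657 0.0000; 0.5657 0.8246 0.0000; 0.0000 0.0000 1.0000], t=(-0.5959, 0.2336, 0.0000)
after S1 (compose_se3): R=[0.8608 0.1526 0.4855; -0.3809 0.8259 0.4157; -0.3375 -0.5428 0.7691], t=(1.7016, -0.2157, 1.8337)
after S2 (compose_se3): R=[-0.9331 -0.1771 0.3129; -0.3576 0.3666 -0.8589; 0.0374 -0.9134 -0.4054], t=(0.1276, -1.2407, 1.4790)
after S3 (essential): [0.0570 -0.5412 0.0057; 0.2262 -0.4143 0.0318; 0.6592 0.1883 0.1002]

matrix = [0.0570 -0.5412 0.0057; 0.2262 -0.4143 0.0318; 0.6592 0.1883 0.1002]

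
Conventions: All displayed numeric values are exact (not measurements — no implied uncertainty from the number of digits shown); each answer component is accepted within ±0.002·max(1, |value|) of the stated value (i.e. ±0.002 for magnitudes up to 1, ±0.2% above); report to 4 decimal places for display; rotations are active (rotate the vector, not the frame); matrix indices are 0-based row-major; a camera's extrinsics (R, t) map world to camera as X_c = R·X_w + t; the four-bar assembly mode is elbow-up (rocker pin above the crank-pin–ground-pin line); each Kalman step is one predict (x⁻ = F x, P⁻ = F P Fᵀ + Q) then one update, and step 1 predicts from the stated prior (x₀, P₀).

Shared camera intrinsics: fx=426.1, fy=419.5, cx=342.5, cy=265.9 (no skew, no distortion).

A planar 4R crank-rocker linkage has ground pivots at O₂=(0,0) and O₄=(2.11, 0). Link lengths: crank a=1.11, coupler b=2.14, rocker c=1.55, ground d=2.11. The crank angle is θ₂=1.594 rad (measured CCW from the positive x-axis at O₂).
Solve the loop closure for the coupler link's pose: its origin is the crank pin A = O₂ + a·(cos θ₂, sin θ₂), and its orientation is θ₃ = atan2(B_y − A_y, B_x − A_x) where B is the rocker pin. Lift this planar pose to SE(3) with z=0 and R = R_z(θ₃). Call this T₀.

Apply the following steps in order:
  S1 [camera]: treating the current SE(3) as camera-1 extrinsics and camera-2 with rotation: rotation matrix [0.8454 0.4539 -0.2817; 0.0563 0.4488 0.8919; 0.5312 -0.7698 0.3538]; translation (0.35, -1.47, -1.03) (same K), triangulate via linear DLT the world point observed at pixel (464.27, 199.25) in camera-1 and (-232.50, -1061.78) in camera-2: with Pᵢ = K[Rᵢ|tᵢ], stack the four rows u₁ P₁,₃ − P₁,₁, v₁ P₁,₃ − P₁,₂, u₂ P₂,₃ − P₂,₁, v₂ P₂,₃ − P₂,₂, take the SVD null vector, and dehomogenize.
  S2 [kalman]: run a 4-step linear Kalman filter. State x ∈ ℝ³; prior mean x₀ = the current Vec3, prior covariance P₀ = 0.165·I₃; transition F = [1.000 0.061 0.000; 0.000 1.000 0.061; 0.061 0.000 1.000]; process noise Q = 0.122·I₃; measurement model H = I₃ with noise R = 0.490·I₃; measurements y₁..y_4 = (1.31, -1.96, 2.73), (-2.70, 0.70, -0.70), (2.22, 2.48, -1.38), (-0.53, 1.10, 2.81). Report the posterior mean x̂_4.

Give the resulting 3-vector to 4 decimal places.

result = (0.0802, 0.8222, 1.0908)

source (fourbar_fk): coupler pose = R=[0.9787 -0.2055 0.0000; 0.2055 0.9787 0.0000; 0.0000 0.0000 1.0000], t=(-0.0258, 1.1097, 0.0000)
after S1 (triangulate): (0.0482, -1.3090, 1.0162)
after S2 (kf_track): (0.0802, 0.8222, 1.0908)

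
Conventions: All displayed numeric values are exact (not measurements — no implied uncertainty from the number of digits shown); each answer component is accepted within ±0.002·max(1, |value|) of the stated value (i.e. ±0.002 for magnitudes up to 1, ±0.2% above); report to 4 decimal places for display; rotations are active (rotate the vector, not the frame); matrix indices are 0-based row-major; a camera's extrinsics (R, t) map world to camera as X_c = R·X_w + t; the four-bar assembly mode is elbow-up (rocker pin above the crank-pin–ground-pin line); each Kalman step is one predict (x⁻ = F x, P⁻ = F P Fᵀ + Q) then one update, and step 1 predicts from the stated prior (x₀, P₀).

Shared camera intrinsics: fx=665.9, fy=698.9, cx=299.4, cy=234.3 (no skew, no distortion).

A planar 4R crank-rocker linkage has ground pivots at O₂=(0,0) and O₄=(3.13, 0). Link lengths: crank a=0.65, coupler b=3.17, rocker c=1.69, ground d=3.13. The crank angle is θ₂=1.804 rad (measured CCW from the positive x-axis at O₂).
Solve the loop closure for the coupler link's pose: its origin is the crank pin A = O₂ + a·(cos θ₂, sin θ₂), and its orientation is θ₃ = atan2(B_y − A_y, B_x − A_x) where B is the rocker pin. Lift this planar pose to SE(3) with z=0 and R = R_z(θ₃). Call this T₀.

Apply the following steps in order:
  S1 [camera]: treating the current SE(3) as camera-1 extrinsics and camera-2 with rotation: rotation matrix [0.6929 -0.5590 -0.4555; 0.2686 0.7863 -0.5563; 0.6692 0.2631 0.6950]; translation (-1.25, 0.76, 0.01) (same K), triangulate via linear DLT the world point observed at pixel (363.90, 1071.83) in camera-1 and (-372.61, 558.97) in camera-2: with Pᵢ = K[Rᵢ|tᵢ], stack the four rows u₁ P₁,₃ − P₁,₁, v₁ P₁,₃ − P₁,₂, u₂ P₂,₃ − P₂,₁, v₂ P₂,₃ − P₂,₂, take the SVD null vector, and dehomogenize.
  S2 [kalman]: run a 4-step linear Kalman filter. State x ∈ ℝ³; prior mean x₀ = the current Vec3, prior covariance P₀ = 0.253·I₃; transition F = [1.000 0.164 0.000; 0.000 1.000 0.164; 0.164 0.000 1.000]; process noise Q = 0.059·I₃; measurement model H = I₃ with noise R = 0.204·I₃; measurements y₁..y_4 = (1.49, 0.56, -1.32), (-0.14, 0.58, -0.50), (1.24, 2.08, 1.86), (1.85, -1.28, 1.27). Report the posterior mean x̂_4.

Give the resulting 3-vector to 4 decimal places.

result = (1.4427, 0.3577, 1.0357)

source (fourbar_fk): coupler pose = R=[0.9453 -0.3261 0.0000; 0.3261 0.9453 0.0000; 0.0000 0.0000 1.0000], t=(-0.1502, 0.6324, 0.0000)
after S1 (triangulate): (0.8779, 1.5043, 1.9533)
after S2 (kf_track): (1.4427, 0.3577, 1.0357)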